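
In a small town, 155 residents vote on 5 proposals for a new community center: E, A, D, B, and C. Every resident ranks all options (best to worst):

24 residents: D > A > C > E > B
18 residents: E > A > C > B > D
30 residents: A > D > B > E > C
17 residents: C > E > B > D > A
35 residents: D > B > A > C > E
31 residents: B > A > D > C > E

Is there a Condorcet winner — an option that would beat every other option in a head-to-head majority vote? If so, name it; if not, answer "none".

Checking pairwise contests:
A beats E 120–35.
B beats A 83–72.
A beats D 79–76.
D beats B 89–66.
A beats C 138–17.
Every option loses at least one head-to-head, so there is no Condorcet winner.

none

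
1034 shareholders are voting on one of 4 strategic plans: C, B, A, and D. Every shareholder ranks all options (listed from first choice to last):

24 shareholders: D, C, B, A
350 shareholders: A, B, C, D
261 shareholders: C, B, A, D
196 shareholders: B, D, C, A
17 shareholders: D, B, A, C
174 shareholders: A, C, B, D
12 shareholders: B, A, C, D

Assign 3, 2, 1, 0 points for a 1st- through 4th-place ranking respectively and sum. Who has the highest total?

C: 24·2 + 350·1 + 261·3 + 196·1 + 17·0 + 174·2 + 12·1 = 1737
B: 24·1 + 350·2 + 261·2 + 196·3 + 17·2 + 174·1 + 12·3 = 2078
A: 24·0 + 350·3 + 261·1 + 196·0 + 17·1 + 174·3 + 12·2 = 1874
D: 24·3 + 350·0 + 261·0 + 196·2 + 17·3 + 174·0 + 12·0 = 515
B has the highest Borda score (2078).

B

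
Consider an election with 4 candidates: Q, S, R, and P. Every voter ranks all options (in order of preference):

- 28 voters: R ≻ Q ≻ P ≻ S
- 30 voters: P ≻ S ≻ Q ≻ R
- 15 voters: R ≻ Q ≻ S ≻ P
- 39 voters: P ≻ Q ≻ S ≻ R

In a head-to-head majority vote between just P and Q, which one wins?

P

Voters preferring P to Q: 69; preferring Q to P: 43.
P wins the head-to-head.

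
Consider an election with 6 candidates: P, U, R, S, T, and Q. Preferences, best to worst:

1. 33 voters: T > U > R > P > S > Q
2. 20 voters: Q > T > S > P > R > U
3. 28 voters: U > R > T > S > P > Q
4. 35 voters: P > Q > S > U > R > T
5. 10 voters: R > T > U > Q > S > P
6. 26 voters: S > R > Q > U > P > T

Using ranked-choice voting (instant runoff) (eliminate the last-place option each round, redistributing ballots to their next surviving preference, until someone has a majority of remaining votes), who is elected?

U

Round 1: P 35, U 28, R 10, S 26, T 33, Q 20. Eliminate R.
Round 2: P 35, U 28, S 26, T 43, Q 20. Eliminate Q.
Round 3: P 35, U 28, S 26, T 63. Eliminate S.
Round 4: P 35, U 54, T 63. Eliminate P.
Round 5: U 89, T 63. U has a majority.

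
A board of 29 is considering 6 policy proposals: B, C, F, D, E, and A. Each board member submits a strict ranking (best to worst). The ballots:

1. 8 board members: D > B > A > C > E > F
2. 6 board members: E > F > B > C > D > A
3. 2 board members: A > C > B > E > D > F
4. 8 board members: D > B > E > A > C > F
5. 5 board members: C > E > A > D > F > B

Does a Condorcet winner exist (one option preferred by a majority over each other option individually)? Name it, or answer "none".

D vs B: 21–8 for D.
D vs C: 16–13 for D.
D vs F: 23–6 for D.
D vs E: 16–13 for D.
D vs A: 22–7 for D.
D beats every other option head-to-head.

D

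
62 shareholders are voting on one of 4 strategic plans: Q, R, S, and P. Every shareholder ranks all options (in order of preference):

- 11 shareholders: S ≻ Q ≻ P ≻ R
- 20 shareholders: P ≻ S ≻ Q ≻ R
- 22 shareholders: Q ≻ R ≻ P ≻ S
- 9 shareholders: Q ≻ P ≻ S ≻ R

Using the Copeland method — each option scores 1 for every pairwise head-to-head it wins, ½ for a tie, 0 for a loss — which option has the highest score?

Q

Q: beats R and P; ties S → score 2.5.
R: loses to Q, S, and P → score 0.
S: beats R; ties Q; loses to P → score 1.5.
P: beats R and S; loses to Q → score 2.
Q has the best pairwise record.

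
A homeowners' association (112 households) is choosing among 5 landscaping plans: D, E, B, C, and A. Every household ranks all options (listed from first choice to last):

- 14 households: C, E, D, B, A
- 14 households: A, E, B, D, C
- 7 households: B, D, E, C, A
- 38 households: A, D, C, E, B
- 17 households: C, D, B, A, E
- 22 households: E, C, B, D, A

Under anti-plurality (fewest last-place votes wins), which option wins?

D

Last-place votes: D 0, E 17, B 38, C 14, A 43.
D is ranked last by the fewest voters, so D wins.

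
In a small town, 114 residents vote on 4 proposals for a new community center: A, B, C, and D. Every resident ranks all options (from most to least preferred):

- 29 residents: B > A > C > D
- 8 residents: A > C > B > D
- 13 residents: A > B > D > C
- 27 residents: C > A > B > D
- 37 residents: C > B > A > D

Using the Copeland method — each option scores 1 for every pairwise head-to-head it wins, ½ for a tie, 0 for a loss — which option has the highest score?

A: beats D; loses to B and C → score 1.
B: beats A and D; loses to C → score 2.
C: beats A, B, and D → score 3.
D: loses to A, B, and C → score 0.
C has the best pairwise record.

C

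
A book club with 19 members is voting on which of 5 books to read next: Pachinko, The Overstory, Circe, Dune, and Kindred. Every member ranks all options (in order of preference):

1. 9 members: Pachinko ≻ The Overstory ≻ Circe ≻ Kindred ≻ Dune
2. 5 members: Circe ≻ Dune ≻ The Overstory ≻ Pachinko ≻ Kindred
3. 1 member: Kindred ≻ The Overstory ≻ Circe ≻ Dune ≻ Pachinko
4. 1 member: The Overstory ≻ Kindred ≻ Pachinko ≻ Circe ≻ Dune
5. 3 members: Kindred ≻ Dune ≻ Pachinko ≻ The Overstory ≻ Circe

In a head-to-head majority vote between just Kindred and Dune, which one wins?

Kindred

Voters preferring Kindred to Dune: 14; preferring Dune to Kindred: 5.
Kindred wins the head-to-head.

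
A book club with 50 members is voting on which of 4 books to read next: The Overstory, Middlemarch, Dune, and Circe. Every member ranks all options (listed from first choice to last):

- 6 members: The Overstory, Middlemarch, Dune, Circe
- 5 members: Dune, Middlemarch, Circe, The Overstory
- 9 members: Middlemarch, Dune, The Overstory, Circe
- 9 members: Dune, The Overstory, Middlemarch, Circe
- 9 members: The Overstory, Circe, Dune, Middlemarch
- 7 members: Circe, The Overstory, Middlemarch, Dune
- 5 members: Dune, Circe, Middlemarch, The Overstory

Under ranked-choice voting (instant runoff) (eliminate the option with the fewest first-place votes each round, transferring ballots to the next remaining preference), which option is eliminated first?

Circe

Round 1: The Overstory 15, Middlemarch 9, Dune 19, Circe 7. Eliminate Circe.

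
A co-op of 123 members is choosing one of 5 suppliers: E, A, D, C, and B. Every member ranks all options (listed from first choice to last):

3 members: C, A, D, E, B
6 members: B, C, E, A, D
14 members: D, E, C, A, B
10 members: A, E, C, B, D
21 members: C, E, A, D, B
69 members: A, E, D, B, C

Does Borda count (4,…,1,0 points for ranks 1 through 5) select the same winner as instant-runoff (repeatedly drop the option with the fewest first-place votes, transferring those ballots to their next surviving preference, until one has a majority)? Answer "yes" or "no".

Borda — scores: E 357, A 387, D 221, C 162, B 103. Winner: A.
Instant-runoff — R1 E 0, A 79, D 14, C 24, B 6 (A winner). Winner: A.
The two methods agree.

yes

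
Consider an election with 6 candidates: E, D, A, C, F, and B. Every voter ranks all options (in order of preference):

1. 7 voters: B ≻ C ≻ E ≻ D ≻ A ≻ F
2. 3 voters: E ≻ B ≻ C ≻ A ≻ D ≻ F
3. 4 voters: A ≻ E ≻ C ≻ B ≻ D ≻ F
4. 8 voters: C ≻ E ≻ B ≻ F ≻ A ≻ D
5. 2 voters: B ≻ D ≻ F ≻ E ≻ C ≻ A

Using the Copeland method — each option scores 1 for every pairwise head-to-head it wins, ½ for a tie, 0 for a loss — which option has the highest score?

C

E: beats D, A, F, and B; loses to C → score 4.
D: beats F; loses to E, A, C, and B → score 1.
A: beats D and F; loses to E, C, and B → score 2.
C: beats E, D, A, and F; ties B → score 4.5.
F: loses to E, D, A, C, and B → score 0.
B: beats D, A, and F; ties C; loses to E → score 3.5.
C has the best pairwise record.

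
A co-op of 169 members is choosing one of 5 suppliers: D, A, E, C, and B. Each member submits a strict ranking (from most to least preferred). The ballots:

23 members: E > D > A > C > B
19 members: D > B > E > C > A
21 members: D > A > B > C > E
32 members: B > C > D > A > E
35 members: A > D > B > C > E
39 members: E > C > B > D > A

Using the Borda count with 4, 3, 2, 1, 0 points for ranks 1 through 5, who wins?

D

D: 23·3 + 19·4 + 21·4 + 32·2 + 35·3 + 39·1 = 437
A: 23·2 + 19·0 + 21·3 + 32·1 + 35·4 + 39·0 = 281
E: 23·4 + 19·2 + 21·0 + 32·0 + 35·0 + 39·4 = 286
C: 23·1 + 19·1 + 21·1 + 32·3 + 35·1 + 39·3 = 311
B: 23·0 + 19·3 + 21·2 + 32·4 + 35·2 + 39·2 = 375
D has the highest Borda score (437).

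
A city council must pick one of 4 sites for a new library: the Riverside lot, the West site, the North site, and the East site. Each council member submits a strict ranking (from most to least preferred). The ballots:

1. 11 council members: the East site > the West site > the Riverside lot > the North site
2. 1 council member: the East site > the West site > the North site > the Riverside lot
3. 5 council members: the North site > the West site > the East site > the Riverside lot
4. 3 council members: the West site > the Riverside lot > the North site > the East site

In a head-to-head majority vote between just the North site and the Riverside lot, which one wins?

Voters preferring the North site to the Riverside lot: 6; preferring the Riverside lot to the North site: 14.
the Riverside lot wins the head-to-head.

the Riverside lot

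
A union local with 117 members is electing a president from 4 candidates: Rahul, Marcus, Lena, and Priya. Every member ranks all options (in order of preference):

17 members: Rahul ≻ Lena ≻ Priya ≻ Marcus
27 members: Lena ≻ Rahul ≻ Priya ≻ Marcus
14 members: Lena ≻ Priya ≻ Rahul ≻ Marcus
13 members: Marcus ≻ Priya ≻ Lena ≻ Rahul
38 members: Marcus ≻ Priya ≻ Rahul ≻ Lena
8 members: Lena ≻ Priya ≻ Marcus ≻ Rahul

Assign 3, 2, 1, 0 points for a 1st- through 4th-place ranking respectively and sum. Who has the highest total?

Rahul: 17·3 + 27·2 + 14·1 + 13·0 + 38·1 + 8·0 = 157
Marcus: 17·0 + 27·0 + 14·0 + 13·3 + 38·3 + 8·1 = 161
Lena: 17·2 + 27·3 + 14·3 + 13·1 + 38·0 + 8·3 = 194
Priya: 17·1 + 27·1 + 14·2 + 13·2 + 38·2 + 8·2 = 190
Lena has the highest Borda score (194).

Lena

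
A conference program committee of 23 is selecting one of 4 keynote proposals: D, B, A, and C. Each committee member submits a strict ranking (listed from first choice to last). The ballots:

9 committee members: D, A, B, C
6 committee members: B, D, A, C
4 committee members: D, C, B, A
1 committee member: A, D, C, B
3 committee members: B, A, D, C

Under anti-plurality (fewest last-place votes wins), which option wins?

Last-place votes: D 0, B 1, A 4, C 18.
D is ranked last by the fewest voters, so D wins.

D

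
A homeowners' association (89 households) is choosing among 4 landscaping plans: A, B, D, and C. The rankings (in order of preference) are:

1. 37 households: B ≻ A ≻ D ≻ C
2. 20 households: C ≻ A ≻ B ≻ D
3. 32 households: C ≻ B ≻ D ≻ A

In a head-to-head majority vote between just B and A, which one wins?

B

Voters preferring B to A: 69; preferring A to B: 20.
B wins the head-to-head.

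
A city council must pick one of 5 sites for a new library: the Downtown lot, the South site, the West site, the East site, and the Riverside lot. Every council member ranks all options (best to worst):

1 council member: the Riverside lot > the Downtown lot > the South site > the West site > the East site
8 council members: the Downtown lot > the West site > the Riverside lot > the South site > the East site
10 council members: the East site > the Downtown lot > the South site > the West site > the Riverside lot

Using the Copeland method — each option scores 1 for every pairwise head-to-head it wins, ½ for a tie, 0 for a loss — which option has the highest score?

the Downtown lot: beats the South site, the West site, and the Riverside lot; loses to the East site → score 3.
the South site: beats the West site and the Riverside lot; loses to the Downtown lot and the East site → score 2.
the West site: beats the Riverside lot; loses to the Downtown lot, the South site, and the East site → score 1.
the East site: beats the Downtown lot, the South site, the West site, and the Riverside lot → score 4.
the Riverside lot: loses to the Downtown lot, the South site, the West site, and the East site → score 0.
the East site has the best pairwise record.

the East site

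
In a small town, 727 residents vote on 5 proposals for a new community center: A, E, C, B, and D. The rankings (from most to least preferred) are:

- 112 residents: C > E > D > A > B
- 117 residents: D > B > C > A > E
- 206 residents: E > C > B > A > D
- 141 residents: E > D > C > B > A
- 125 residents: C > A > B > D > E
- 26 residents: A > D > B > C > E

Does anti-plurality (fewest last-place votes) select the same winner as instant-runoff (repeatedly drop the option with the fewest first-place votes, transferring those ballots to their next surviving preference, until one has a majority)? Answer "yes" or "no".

Anti-plurality — last-place votes: A 141, E 268, C 0, B 112, D 206. Winner: C.
Instant-runoff — R1 A 26, E 347, C 237, B 0, D 117 (B out); R2 A 26, E 347, C 237, D 117 (A out); R3 E 347, C 237, D 143 (D out); R4 E 347, C 380 (C winner). Winner: C.
The two methods agree.

yes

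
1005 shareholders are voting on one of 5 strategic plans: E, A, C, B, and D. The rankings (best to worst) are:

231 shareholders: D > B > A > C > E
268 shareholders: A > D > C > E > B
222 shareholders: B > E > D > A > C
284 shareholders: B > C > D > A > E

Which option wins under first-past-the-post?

B

First-place votes: E 0, A 268, C 0, B 506, D 231.
B has the most first-place votes.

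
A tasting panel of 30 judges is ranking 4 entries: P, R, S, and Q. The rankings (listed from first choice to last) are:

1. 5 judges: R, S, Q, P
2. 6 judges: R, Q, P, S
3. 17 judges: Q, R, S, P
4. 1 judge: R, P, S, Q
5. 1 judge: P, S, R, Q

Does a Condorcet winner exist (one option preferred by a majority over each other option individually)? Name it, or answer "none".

Q

Q vs P: 28–2 for Q.
Q vs R: 17–13 for Q.
Q vs S: 23–7 for Q.
Q beats every other option head-to-head.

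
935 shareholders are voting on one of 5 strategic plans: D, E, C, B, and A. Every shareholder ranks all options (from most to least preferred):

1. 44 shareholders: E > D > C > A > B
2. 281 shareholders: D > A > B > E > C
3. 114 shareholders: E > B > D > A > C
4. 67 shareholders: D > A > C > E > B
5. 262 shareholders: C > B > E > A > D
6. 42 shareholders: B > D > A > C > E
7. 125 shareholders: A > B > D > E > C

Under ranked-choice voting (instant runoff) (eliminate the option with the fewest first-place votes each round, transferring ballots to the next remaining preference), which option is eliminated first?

Round 1: D 348, E 158, C 262, B 42, A 125. Eliminate B.

B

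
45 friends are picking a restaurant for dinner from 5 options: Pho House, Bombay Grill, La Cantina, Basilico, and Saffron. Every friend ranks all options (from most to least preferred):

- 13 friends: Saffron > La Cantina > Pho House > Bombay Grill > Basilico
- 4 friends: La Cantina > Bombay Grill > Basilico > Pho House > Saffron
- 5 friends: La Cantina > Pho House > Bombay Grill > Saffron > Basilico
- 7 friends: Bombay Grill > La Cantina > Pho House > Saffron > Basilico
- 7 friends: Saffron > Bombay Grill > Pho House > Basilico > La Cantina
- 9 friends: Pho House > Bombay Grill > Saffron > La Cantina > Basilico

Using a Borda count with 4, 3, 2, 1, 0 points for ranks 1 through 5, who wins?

Pho House: 13·2 + 4·1 + 5·3 + 7·2 + 7·2 + 9·4 = 109
Bombay Grill: 13·1 + 4·3 + 5·2 + 7·4 + 7·3 + 9·3 = 111
La Cantina: 13·3 + 4·4 + 5·4 + 7·3 + 7·0 + 9·1 = 105
Basilico: 13·0 + 4·2 + 5·0 + 7·0 + 7·1 + 9·0 = 15
Saffron: 13·4 + 4·0 + 5·1 + 7·1 + 7·4 + 9·2 = 110
Bombay Grill has the highest Borda score (111).

Bombay Grill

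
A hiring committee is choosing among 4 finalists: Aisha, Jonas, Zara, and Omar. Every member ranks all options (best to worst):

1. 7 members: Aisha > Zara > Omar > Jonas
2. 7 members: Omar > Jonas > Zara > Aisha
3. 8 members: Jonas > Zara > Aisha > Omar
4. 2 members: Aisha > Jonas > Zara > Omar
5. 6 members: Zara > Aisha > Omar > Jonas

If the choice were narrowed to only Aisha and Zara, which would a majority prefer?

Zara

Voters preferring Aisha to Zara: 9; preferring Zara to Aisha: 21.
Zara wins the head-to-head.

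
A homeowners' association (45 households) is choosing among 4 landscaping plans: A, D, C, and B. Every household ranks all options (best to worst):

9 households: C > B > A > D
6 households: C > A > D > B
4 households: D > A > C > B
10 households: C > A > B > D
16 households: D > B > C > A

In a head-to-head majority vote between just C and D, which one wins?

C

Voters preferring C to D: 25; preferring D to C: 20.
C wins the head-to-head.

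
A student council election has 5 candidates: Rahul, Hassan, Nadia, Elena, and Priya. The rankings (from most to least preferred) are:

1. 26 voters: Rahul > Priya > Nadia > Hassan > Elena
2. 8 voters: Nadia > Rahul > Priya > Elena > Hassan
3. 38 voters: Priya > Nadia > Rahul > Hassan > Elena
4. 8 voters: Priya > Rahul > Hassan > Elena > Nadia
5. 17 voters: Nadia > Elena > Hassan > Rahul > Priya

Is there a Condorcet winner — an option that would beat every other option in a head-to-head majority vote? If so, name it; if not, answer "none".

Checking pairwise contests:
Nadia beats Rahul 63–34.
Rahul beats Hassan 80–17.
Priya beats Nadia 72–25.
Rahul beats Elena 80–17.
Rahul beats Priya 51–46.
Every option loses at least one head-to-head, so there is no Condorcet winner.

none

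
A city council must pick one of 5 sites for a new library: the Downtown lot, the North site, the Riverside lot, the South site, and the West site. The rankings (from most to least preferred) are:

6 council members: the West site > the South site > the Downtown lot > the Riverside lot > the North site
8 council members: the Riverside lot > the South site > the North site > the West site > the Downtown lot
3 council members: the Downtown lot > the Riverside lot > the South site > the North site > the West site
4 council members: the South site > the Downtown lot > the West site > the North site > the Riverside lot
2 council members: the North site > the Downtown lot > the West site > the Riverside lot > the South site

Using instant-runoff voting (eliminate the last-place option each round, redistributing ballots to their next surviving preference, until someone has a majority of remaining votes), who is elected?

the Downtown lot

Round 1: the Downtown lot 3, the North site 2, the Riverside lot 8, the South site 4, the West site 6. Eliminate the North site.
Round 2: the Downtown lot 5, the Riverside lot 8, the South site 4, the West site 6. Eliminate the South site.
Round 3: the Downtown lot 9, the Riverside lot 8, the West site 6. Eliminate the West site.
Round 4: the Downtown lot 15, the Riverside lot 8. The Downtown lot has a majority.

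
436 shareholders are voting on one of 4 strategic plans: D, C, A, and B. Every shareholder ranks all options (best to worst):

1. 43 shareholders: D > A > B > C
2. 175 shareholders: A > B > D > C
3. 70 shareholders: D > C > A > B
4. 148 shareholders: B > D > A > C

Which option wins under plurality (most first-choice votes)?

First-place votes: D 113, C 0, A 175, B 148.
A has the most first-place votes.

A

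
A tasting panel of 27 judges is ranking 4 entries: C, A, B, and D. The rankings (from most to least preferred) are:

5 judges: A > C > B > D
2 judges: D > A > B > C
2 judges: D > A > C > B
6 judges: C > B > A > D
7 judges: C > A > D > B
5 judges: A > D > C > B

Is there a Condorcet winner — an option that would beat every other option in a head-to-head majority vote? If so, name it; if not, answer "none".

A vs C: 14–13 for A.
A vs B: 21–6 for A.
A vs D: 23–4 for A.
A beats every other option head-to-head.

A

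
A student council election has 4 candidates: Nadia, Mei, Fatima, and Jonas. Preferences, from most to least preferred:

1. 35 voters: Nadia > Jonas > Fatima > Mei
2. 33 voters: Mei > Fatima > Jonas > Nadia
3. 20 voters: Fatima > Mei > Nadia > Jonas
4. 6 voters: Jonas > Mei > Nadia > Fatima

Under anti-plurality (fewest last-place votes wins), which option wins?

Fatima

Last-place votes: Nadia 33, Mei 35, Fatima 6, Jonas 20.
Fatima is ranked last by the fewest voters, so Fatima wins.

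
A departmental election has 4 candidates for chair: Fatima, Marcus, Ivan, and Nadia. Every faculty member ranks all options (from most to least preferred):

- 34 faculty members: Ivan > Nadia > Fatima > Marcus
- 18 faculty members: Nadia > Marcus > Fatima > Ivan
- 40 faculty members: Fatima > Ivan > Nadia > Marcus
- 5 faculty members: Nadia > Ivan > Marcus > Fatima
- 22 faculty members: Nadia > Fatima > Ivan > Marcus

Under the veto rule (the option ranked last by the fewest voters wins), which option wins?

Last-place votes: Fatima 5, Marcus 96, Ivan 18, Nadia 0.
Nadia is ranked last by the fewest voters, so Nadia wins.

Nadia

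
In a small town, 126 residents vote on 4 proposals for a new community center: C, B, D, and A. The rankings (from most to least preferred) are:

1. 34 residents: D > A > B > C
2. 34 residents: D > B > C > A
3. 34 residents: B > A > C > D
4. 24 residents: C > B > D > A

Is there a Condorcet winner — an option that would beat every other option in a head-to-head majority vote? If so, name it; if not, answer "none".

D

D vs C: 68–58 for D.
D vs B: 68–58 for D.
D vs A: 92–34 for D.
D beats every other option head-to-head.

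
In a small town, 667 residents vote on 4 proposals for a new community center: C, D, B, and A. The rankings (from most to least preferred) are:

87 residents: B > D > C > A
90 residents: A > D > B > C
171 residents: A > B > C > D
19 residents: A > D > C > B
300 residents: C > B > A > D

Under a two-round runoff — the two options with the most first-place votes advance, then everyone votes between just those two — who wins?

Round 1 first-place votes: C 300, D 0, B 87, A 280.
C and A advance.
Runoff: C is preferred to A by 387 voters; A by 280.
C wins the runoff.

C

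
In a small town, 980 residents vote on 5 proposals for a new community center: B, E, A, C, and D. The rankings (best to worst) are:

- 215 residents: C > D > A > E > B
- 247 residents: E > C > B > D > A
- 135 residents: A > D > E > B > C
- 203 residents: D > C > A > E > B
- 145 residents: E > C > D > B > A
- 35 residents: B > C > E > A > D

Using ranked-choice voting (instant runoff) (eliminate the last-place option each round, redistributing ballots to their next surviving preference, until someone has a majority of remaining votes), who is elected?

Round 1: B 35, E 392, A 135, C 215, D 203. Eliminate B.
Round 2: E 392, A 135, C 250, D 203. Eliminate A.
Round 3: E 392, C 250, D 338. Eliminate C.
Round 4: E 427, D 553. D has a majority.

D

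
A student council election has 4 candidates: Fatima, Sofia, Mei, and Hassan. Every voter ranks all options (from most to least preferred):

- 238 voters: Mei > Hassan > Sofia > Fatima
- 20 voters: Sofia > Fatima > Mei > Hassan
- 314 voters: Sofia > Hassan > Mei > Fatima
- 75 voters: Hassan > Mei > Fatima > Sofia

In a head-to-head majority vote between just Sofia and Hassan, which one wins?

Voters preferring Sofia to Hassan: 334; preferring Hassan to Sofia: 313.
Sofia wins the head-to-head.

Sofia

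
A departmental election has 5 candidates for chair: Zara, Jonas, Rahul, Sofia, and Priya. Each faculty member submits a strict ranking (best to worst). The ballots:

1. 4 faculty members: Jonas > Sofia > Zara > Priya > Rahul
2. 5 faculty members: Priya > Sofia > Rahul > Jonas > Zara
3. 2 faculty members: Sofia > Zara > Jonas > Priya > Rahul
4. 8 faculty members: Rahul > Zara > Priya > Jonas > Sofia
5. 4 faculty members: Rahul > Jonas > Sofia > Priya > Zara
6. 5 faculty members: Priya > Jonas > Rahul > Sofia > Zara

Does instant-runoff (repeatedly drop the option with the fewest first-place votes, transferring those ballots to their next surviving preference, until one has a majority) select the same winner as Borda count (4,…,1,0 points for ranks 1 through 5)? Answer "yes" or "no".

Instant-runoff — R1 Zara 0, Jonas 4, Rahul 12, Sofia 2, Priya 10 (Zara out); R2 Jonas 4, Rahul 12, Sofia 2, Priya 10 (Sofia out); R3 Jonas 6, Rahul 12, Priya 10 (Jonas out); R4 Rahul 12, Priya 16 (Priya winner). Winner: Priya.
Borda — scores: Zara 38, Jonas 60, Rahul 68, Sofia 48, Priya 66. Winner: Rahul.
The two methods disagree.

no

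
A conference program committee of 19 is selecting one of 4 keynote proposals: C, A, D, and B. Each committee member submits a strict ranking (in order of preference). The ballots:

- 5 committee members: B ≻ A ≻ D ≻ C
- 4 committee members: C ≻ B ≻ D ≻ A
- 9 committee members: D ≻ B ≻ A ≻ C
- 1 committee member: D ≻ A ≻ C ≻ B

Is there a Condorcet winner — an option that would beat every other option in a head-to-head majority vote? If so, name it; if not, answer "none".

D

D vs C: 15–4 for D.
D vs A: 14–5 for D.
D vs B: 10–9 for D.
D beats every other option head-to-head.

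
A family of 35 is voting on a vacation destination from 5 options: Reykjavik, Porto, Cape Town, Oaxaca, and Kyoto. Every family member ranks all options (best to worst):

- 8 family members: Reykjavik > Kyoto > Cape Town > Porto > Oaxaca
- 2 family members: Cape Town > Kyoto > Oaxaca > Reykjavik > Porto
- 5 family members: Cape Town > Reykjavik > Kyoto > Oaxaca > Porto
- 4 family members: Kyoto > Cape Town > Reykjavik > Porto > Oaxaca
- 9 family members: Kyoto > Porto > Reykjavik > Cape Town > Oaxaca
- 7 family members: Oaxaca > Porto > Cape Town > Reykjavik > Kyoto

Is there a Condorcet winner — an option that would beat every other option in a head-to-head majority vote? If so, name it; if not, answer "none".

Checking pairwise contests:
Cape Town beats Reykjavik 18–17.
Reykjavik beats Porto 19–16.
Kyoto beats Cape Town 21–14.
Reykjavik beats Oaxaca 26–9.
Reykjavik beats Kyoto 20–15.
Every option loses at least one head-to-head, so there is no Condorcet winner.

none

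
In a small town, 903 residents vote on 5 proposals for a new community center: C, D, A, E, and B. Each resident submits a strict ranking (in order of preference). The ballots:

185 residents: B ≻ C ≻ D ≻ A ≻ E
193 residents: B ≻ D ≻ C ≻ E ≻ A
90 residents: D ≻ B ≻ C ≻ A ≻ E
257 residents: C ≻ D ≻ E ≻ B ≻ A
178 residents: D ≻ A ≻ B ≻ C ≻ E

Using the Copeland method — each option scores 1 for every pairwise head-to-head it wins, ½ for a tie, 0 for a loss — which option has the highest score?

D

C: beats A and E; loses to D and B → score 2.
D: beats C, A, E, and B → score 4.
A: beats E; loses to C, D, and B → score 1.
E: loses to C, D, A, and B → score 0.
B: beats C, A, and E; loses to D → score 3.
D has the best pairwise record.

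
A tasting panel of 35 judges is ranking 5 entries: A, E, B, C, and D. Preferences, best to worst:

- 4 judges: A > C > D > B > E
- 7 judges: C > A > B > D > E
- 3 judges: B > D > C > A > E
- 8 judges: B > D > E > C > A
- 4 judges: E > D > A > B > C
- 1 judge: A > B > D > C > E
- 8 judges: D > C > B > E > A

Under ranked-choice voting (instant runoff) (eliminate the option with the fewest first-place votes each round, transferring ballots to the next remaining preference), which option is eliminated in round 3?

C

Round 1: A 5, E 4, B 11, C 7, D 8. Eliminate E.
Round 2: A 5, B 11, C 7, D 12. Eliminate A.
Round 3: B 12, C 11, D 12. Eliminate C.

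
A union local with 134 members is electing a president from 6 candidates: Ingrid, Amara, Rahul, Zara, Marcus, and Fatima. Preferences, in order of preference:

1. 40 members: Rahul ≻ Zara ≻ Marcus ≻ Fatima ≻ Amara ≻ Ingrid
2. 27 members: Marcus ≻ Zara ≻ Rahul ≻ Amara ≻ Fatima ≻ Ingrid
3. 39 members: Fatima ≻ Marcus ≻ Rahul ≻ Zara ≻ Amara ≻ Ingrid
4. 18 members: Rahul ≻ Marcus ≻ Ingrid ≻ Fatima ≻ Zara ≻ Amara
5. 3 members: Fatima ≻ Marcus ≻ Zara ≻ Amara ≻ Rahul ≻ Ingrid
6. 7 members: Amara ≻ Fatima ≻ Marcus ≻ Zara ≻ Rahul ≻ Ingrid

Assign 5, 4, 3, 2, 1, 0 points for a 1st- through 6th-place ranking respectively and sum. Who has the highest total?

Ingrid: 40·0 + 27·0 + 39·0 + 18·3 + 3·0 + 7·0 = 54
Amara: 40·1 + 27·2 + 39·1 + 18·0 + 3·2 + 7·5 = 174
Rahul: 40·5 + 27·3 + 39·3 + 18·5 + 3·1 + 7·1 = 498
Zara: 40·4 + 27·4 + 39·2 + 18·1 + 3·3 + 7·2 = 387
Marcus: 40·3 + 27·5 + 39·4 + 18·4 + 3·4 + 7·3 = 516
Fatima: 40·2 + 27·1 + 39·5 + 18·2 + 3·5 + 7·4 = 381
Marcus has the highest Borda score (516).

Marcus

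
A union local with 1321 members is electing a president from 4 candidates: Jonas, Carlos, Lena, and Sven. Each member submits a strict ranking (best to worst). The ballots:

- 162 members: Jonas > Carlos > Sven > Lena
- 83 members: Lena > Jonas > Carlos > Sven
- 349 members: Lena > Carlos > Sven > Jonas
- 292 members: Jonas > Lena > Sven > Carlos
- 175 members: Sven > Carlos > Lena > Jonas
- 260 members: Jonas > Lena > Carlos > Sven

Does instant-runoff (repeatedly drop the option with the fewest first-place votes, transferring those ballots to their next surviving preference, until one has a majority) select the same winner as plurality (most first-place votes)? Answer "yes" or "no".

Instant-runoff — R1 Jonas 714, Carlos 0, Lena 432, Sven 175 (Jonas winner). Winner: Jonas.
Plurality — first-place votes: Jonas 714, Carlos 0, Lena 432, Sven 175. Winner: Jonas.
The two methods agree.

yes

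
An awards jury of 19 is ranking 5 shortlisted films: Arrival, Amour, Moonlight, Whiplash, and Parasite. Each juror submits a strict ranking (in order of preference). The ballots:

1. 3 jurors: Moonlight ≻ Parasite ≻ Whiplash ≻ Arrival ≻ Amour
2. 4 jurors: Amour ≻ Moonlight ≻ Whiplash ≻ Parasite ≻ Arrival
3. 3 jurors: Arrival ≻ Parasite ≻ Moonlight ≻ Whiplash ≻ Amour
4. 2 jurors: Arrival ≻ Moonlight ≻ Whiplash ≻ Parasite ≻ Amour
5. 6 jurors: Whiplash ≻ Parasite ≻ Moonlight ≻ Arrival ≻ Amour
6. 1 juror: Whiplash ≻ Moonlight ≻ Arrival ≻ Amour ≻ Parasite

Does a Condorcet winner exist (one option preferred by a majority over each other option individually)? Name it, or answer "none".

Moonlight

Moonlight vs Arrival: 14–5 for Moonlight.
Moonlight vs Amour: 15–4 for Moonlight.
Moonlight vs Whiplash: 12–7 for Moonlight.
Moonlight vs Parasite: 10–9 for Moonlight.
Moonlight beats every other option head-to-head.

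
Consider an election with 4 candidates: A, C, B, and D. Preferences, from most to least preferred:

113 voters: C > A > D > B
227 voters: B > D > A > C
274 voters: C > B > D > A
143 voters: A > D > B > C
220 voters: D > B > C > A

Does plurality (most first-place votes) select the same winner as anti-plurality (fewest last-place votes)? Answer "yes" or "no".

no

Plurality — first-place votes: A 143, C 387, B 227, D 220. Winner: C.
Anti-plurality — last-place votes: A 494, C 370, B 113, D 0. Winner: D.
The two methods disagree.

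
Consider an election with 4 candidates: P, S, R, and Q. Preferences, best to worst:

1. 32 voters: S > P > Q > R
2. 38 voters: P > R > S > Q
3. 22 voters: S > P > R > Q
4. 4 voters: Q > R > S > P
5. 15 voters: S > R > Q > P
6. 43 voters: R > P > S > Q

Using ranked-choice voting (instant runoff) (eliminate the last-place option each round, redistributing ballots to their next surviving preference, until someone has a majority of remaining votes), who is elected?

R

Round 1: P 38, S 69, R 43, Q 4. Eliminate Q.
Round 2: P 38, S 69, R 47. Eliminate P.
Round 3: S 69, R 85. R has a majority.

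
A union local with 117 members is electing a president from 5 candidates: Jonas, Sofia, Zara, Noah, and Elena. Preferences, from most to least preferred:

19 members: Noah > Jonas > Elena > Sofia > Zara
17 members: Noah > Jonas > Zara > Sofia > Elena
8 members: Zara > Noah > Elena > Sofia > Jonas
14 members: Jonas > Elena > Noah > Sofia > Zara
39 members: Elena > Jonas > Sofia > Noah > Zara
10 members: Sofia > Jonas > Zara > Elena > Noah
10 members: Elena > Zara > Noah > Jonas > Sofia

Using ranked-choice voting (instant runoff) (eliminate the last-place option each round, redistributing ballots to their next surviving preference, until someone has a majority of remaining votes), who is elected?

Round 1: Jonas 14, Sofia 10, Zara 8, Noah 36, Elena 49. Eliminate Zara.
Round 2: Jonas 14, Sofia 10, Noah 44, Elena 49. Eliminate Sofia.
Round 3: Jonas 24, Noah 44, Elena 49. Eliminate Jonas.
Round 4: Noah 44, Elena 73. Elena has a majority.

Elena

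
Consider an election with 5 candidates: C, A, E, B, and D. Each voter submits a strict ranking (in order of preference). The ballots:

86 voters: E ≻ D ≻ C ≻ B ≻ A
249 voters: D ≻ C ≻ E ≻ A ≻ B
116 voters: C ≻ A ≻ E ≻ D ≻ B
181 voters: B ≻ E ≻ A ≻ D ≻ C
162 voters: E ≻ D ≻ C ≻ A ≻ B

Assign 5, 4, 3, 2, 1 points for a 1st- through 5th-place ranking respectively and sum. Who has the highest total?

C: 86·3 + 249·4 + 116·5 + 181·1 + 162·3 = 2501
A: 86·1 + 249·2 + 116·4 + 181·3 + 162·2 = 1915
E: 86·5 + 249·3 + 116·3 + 181·4 + 162·5 = 3059
B: 86·2 + 249·1 + 116·1 + 181·5 + 162·1 = 1604
D: 86·4 + 249·5 + 116·2 + 181·2 + 162·4 = 2831
E has the highest Borda score (3059).

E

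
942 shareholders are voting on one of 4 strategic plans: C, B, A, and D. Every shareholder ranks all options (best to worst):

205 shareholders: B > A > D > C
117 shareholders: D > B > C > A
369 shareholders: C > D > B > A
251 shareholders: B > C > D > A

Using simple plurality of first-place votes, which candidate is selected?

B

First-place votes: C 369, B 456, A 0, D 117.
B has the most first-place votes.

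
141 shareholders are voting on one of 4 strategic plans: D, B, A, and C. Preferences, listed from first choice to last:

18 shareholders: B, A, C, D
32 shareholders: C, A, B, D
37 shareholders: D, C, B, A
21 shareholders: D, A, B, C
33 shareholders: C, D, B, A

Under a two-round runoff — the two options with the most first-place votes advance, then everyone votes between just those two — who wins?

C

Round 1 first-place votes: D 58, B 18, A 0, C 65.
C and D advance.
Runoff: C is preferred to D by 83 voters; D by 58.
C wins the runoff.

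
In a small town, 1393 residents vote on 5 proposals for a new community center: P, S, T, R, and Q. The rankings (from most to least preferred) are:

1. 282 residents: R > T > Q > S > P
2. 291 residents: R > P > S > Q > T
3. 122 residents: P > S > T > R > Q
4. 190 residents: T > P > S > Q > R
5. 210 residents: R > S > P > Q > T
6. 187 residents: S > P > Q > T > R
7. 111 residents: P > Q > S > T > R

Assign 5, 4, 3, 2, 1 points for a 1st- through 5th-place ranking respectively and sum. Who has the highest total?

P: 282·1 + 291·4 + 122·5 + 190·4 + 210·3 + 187·4 + 111·5 = 4749
S: 282·2 + 291·3 + 122·4 + 190·3 + 210·4 + 187·5 + 111·3 = 4603
T: 282·4 + 291·1 + 122·3 + 190·5 + 210·1 + 187·2 + 111·2 = 3541
R: 282·5 + 291·5 + 122·2 + 190·1 + 210·5 + 187·1 + 111·1 = 4647
Q: 282·3 + 291·2 + 122·1 + 190·2 + 210·2 + 187·3 + 111·4 = 3355
P has the highest Borda score (4749).

P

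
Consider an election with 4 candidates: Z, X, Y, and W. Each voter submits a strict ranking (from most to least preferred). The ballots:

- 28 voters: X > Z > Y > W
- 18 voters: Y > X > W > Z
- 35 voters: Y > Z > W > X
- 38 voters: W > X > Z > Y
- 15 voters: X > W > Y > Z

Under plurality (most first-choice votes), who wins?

Y

First-place votes: Z 0, X 43, Y 53, W 38.
Y has the most first-place votes.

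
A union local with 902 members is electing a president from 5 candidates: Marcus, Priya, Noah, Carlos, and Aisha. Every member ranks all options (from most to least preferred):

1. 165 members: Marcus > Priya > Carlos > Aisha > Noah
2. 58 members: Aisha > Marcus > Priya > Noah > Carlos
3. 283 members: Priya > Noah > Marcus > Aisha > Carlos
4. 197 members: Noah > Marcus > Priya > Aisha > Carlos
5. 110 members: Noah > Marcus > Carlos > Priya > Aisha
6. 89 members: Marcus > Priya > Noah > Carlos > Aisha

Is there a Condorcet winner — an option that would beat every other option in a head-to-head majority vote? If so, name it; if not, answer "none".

Checking pairwise contests:
Noah beats Marcus 590–312.
Marcus beats Priya 619–283.
Priya beats Noah 595–307.
Marcus beats Carlos 902–0.
Marcus beats Aisha 844–58.
Every option loses at least one head-to-head, so there is no Condorcet winner.

none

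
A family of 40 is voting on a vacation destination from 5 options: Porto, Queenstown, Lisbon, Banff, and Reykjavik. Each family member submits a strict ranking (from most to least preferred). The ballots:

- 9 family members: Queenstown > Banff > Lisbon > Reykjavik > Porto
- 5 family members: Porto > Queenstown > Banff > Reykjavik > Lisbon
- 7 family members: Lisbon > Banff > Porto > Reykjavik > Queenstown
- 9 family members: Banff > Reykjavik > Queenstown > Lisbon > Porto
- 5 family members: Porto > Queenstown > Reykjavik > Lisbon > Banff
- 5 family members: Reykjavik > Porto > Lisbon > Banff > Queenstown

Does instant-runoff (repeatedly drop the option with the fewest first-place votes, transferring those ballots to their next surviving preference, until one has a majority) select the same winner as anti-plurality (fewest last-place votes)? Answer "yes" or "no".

no

Instant-runoff — R1 Porto 10, Queenstown 9, Lisbon 7, Banff 9, Reykjavik 5 (Reykjavik out); R2 Porto 15, Queenstown 9, Lisbon 7, Banff 9 (Lisbon out); R3 Porto 15, Queenstown 9, Banff 16 (Queenstown out); R4 Porto 15, Banff 25 (Banff winner). Winner: Banff.
Anti-plurality — last-place votes: Porto 18, Queenstown 12, Lisbon 5, Banff 5, Reykjavik 0. Winner: Reykjavik.
The two methods disagree.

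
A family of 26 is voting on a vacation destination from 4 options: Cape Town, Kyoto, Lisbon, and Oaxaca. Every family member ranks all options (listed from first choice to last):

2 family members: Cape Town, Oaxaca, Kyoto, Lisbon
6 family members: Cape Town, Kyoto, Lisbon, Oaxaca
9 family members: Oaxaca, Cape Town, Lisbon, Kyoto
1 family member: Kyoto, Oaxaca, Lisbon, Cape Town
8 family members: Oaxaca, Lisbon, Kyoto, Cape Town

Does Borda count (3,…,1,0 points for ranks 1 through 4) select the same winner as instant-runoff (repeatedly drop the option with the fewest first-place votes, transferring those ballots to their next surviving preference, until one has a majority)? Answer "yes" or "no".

Borda — scores: Cape Town 42, Kyoto 25, Lisbon 32, Oaxaca 57. Winner: Oaxaca.
Instant-runoff — R1 Cape Town 8, Kyoto 1, Lisbon 0, Oaxaca 17 (Oaxaca winner). Winner: Oaxaca.
The two methods agree.

yes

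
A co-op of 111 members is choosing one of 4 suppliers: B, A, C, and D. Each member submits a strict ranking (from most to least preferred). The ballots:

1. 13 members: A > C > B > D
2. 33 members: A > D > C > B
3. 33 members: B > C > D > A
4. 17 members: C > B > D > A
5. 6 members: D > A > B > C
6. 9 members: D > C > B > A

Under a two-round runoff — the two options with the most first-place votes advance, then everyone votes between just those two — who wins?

Round 1 first-place votes: B 33, A 46, C 17, D 15.
A and B advance.
Runoff: A is preferred to B by 52 voters; B by 59.
B wins the runoff.

B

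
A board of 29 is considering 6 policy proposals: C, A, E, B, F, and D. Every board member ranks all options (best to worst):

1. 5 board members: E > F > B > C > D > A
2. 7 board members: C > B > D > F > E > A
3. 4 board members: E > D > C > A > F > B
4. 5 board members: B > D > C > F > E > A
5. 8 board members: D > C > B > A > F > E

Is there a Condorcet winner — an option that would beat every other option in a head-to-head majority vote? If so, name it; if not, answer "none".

none

Checking pairwise contests:
D beats C 17–12.
C beats A 29–0.
C beats E 20–9.
C beats B 19–10.
C beats F 24–5.
B beats D 17–12.
Every option loses at least one head-to-head, so there is no Condorcet winner.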